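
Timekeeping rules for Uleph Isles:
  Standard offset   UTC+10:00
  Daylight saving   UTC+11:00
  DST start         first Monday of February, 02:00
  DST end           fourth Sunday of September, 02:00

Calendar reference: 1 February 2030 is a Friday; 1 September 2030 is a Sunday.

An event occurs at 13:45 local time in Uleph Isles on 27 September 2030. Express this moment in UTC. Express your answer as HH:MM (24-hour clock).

03:45

1 February 2030 is a Friday, so the first Monday is February 4.
1 September 2030 is a Sunday, so the first Sunday is September 1 and the fourth is September 22.
27 September 2030 is outside the daylight-saving period (4 February – 22 September), so Uleph Isles is on standard time, UTC+10:00.
13:45 local − 10h = 03:45 UTC.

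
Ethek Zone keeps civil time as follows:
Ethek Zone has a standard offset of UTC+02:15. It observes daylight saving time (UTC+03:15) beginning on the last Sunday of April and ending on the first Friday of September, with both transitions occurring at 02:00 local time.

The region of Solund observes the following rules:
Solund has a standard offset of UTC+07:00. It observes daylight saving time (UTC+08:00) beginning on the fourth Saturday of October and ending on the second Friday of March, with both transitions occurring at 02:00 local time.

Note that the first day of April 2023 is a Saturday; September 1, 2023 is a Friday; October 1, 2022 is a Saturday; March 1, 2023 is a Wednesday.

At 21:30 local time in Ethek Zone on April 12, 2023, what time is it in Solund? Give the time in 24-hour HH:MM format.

02:15

1 April 2023 is a Saturday, so Sundays fall on 2, 9, 16, 23, 30; the last is April 30.
1 September 2023 is a Friday, so the first Friday is September 1.
Daylight saving runs 30 April – 1 September; April 12, 2023 is outside that window, so Ethek Zone is on standard time at UTC+02:15.
21:30 Ethek Zone − 2h15m = 19:15 UTC.
1 October 2022 is a Saturday, so the first Saturday is October 1 and the fourth is October 22.
1 March 2023 is a Wednesday, so the first Friday is March 3 and the second is March 10.
At the standard offset (UTC+07:00), 19:15 UTC + 7h = 02:15 Solund standard time (rolling into the next day, 13 April 2023).
The standard-time date in Solund, April 13, 2023, is outside the daylight-saving period (22 October 2022 – 10 March 2023), so Solund is on standard time, UTC+07:00.
19:15 UTC + 7h = 02:15 Solund (rolling into the next day, 13 April 2023).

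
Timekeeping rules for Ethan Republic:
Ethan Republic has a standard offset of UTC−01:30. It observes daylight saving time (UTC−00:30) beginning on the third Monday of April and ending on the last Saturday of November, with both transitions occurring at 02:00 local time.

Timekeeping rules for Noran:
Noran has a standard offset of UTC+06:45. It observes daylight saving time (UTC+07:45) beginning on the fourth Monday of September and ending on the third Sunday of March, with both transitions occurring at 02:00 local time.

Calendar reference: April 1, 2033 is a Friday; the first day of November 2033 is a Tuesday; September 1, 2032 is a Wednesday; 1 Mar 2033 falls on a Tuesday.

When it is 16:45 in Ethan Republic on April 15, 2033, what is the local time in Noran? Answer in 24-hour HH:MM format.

01:00

1 April 2033 is a Friday, so the first Monday is April 4 and the third is April 18.
1 November 2033 is a Tuesday, so Saturdays fall on 5, 12, 19, 26; the last is November 26.
April 15, 2033 does not fall between 18 April and 26 November, so daylight saving is not in effect and Ethan Republic is at UTC−01:30.
16:45 Ethan Republic + 1h30m = 18:15 UTC.
1 September 2032 is a Wednesday, so the first Monday is September 6 and the fourth is September 27.
1 March 2033 is a Tuesday, so the first Sunday is March 6 and the third is March 20.
At the standard offset (UTC+06:45), 18:15 UTC + 6h45m = 01:00 Noran standard time (rolling into the next day, 16 April 2033).
The standard-time date in Noran, April 16, 2033, is outside the daylight-saving period (27 September 2032 – 20 March 2033), so Noran is on standard time, UTC+06:45.
18:15 UTC + 6h45m = 01:00 Noran (rolling into the next day, 16 April 2033).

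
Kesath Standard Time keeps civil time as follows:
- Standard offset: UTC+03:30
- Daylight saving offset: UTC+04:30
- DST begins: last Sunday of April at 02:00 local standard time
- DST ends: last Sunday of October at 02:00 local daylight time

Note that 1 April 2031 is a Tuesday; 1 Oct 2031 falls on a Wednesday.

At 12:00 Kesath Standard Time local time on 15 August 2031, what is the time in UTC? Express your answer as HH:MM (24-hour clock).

07:30

1 April 2031 is a Tuesday, so Sundays fall on 6, 13, 20, 27; the last is April 27.
1 October 2031 is a Wednesday, so Sundays fall on 5, 12, 19, 26; the last is October 26.
15 August 2031 lies within the daylight-saving period (27 April – 26 October), so Kesath Standard Time is on daylight time, UTC+04:30.
12:00 local − 4h30m = 07:30 UTC.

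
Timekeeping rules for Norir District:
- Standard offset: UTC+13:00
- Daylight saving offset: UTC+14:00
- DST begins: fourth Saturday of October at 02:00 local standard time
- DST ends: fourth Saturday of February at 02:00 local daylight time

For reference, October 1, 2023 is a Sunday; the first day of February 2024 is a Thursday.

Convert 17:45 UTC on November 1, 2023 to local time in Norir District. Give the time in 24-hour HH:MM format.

07:45

1 October 2023 is a Sunday, so the first Saturday is October 7 and the fourth is October 28.
1 February 2024 is a Thursday, so the first Saturday is February 3 and the fourth is February 24.
At the standard offset (UTC+13:00), 17:45 UTC + 13h = 06:45 Norir District standard time (rolling into the next day, 2 November 2023).
The standard-time date in Norir District, November 2, 2023, falls between 28 October 2023 and 24 February 2024, so daylight saving is in effect and Norir District is at UTC+14:00.
17:45 UTC + 14h = 07:45 local (rolling into the next day, 2 November 2023).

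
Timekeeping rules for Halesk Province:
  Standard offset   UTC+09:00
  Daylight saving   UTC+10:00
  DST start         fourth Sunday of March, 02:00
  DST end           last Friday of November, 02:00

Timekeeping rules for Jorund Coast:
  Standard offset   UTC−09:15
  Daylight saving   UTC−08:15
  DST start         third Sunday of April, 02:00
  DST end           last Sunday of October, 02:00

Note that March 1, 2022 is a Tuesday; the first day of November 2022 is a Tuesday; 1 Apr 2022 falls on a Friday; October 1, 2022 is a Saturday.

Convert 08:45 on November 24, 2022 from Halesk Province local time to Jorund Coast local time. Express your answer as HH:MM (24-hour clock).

1 March 2022 is a Tuesday, so the first Sunday is March 6 and the fourth is March 27.
1 November 2022 is a Tuesday, so Fridays fall on 4, 11, 18, 25; the last is November 25.
November 24, 2022 lies within the daylight-saving period (27 March – 25 November), so Halesk Province is on daylight time, UTC+10:00.
08:45 Halesk Province − 10h = 22:45 UTC (rolling into the previous day, 23 November 2022).
1 April 2022 is a Friday, so the first Sunday is April 3 and the third is April 17.
1 October 2022 is a Saturday, so Sundays fall on 2, 9, 16, 23, 30; the last is October 30.
At the standard offset (UTC−09:15), 22:45 UTC − 9h15m = 13:30 Jorund Coast standard time.
Daylight saving runs 17 April – 30 October; the standard-time date in Jorund Coast, November 23, 2022, is outside that window, so Jorund Coast is on standard time at UTC−09:15.
22:45 UTC − 9h15m = 13:30 Jorund Coast.

13:30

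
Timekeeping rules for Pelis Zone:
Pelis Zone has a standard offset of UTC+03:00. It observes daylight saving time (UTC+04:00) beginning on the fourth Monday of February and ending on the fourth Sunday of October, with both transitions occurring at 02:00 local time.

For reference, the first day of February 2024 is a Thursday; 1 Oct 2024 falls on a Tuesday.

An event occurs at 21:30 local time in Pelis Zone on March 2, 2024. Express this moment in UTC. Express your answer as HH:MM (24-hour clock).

17:30

1 February 2024 is a Thursday, so the first Monday is February 5 and the fourth is February 26.
1 October 2024 is a Tuesday, so the first Sunday is October 6 and the fourth is October 27.
March 2, 2024 lies within the daylight-saving period (26 February – 27 October), so Pelis Zone is on daylight time, UTC+04:00.
21:30 local − 4h = 17:30 UTC.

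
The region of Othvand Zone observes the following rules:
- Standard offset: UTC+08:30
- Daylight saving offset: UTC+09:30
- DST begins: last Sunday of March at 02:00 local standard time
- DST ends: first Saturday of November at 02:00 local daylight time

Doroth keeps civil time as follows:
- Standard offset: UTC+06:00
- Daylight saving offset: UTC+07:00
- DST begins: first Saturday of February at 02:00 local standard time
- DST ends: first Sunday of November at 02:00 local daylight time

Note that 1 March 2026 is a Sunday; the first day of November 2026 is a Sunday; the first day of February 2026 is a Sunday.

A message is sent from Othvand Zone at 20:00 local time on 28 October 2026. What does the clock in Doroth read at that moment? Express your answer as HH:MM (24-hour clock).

1 March 2026 is a Sunday, so Sundays fall on 1, 8, 15, 22, 29; the last is March 29.
1 November 2026 is a Sunday, so the first Saturday is November 7.
Daylight saving runs 29 March – 7 November; 28 October 2026 is inside that window, so Othvand Zone is at UTC+09:30.
20:00 Othvand Zone − 9h30m = 10:30 UTC.
1 February 2026 is a Sunday, so the first Saturday is February 7.
1 November 2026 is a Sunday, so the first Sunday is November 1.
At the standard offset (UTC+06:00), 10:30 UTC + 6h = 16:30 Doroth standard time.
The standard-time date in Doroth, 28 October 2026, lies within the daylight-saving period (7 February – 1 November), so Doroth is on daylight time, UTC+07:00.
10:30 UTC + 7h = 17:30 Doroth.

17:30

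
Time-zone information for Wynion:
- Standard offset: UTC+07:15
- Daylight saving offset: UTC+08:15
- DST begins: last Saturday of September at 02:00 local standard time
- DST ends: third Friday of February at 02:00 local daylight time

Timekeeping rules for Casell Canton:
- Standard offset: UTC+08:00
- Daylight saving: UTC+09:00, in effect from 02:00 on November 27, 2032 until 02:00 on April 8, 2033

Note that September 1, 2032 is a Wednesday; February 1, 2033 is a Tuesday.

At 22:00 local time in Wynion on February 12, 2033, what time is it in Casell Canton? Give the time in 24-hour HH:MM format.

22:45

1 September 2032 is a Wednesday, so Saturdays fall on 4, 11, 18, 25; the last is September 25.
1 February 2033 is a Tuesday, so the first Friday is February 4 and the third is February 18.
February 12, 2033 lies within the daylight-saving period (25 September 2032 – 18 February 2033), so Wynion is on daylight time, UTC+08:15.
22:00 Wynion − 8h15m = 13:45 UTC.
At the standard offset (UTC+08:00), 13:45 UTC + 8h = 21:45 Casell Canton standard time.
The standard-time date in Casell Canton, February 12, 2033, lies within the daylight-saving period (27 November 2032 – 8 April 2033), so Casell Canton is on daylight time, UTC+09:00.
13:45 UTC + 9h = 22:45 Casell Canton.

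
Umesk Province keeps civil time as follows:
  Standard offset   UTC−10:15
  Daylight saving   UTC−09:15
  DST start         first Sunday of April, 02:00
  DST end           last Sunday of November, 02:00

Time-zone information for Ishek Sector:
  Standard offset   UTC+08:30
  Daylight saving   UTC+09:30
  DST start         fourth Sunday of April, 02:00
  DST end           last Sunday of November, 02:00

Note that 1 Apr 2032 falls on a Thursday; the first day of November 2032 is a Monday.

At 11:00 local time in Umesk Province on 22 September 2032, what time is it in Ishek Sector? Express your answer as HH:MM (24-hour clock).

1 April 2032 is a Thursday, so the first Sunday is April 4.
1 November 2032 is a Monday, so Sundays fall on 7, 14, 21, 28; the last is November 28.
22 September 2032 lies within the daylight-saving period (4 April – 28 November), so Umesk Province is on daylight time, UTC−09:15.
11:00 Umesk Province + 9h15m = 20:15 UTC.
1 April 2032 is a Thursday, so the first Sunday is April 4 and the fourth is April 25.
1 November 2032 is a Monday, so Sundays fall on 7, 14, 21, 28; the last is November 28.
At the standard offset (UTC+08:30), 20:15 UTC + 8h30m = 04:45 Ishek Sector standard time (rolling into the next day, 23 September 2032).
Daylight saving runs 25 April – 28 November; the standard-time date in Ishek Sector, 23 September 2032, is inside that window, so Ishek Sector is at UTC+09:30.
20:15 UTC + 9h30m = 05:45 Ishek Sector (rolling into the next day, 23 September 2032).

05:45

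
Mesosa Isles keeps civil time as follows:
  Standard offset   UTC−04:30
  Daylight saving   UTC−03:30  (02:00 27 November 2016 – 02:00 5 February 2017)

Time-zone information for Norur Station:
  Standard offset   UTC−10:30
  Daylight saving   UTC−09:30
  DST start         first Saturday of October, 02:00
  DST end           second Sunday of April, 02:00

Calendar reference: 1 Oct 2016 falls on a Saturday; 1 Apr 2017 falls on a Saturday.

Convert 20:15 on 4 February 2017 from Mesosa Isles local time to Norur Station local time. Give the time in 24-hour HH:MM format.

Daylight saving runs 27 November 2016 – 5 February 2017; 4 February 2017 is inside that window, so Mesosa Isles is at UTC−03:30.
20:15 Mesosa Isles + 3h30m = 23:45 UTC.
1 October 2016 is a Saturday, so the first Saturday is October 1.
1 April 2017 is a Saturday, so the first Sunday is April 2 and the second is April 9.
At the standard offset (UTC−10:30), 23:45 UTC − 10h30m = 13:15 Norur Station standard time.
The standard-time date in Norur Station, 4 February 2017, falls between 1 October 2016 and 9 April 2017, so daylight saving is in effect and Norur Station is at UTC−09:30.
23:45 UTC − 9h30m = 14:15 Norur Station.

14:15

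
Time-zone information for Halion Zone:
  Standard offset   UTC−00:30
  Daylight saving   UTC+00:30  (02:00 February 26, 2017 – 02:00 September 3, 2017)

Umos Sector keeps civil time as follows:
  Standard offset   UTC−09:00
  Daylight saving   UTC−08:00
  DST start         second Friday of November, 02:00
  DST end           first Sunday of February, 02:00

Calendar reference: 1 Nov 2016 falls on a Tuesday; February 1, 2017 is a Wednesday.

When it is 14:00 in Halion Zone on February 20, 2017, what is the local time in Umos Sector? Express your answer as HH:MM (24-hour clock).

05:30

February 20, 2017 is outside the daylight-saving period (26 February – 3 September), so Halion Zone is on standard time, UTC−00:30.
14:00 Halion Zone + 0h30m = 14:30 UTC.
1 November 2016 is a Tuesday, so the first Friday is November 4 and the second is November 11.
1 February 2017 is a Wednesday, so the first Sunday is February 5.
At the standard offset (UTC−09:00), 14:30 UTC − 9h = 05:30 Umos Sector standard time.
The standard-time date in Umos Sector, February 20, 2017, is outside the daylight-saving period (11 November 2016 – 5 February 2017), so Umos Sector is on standard time, UTC−09:00.
14:30 UTC − 9h = 05:30 Umos Sector.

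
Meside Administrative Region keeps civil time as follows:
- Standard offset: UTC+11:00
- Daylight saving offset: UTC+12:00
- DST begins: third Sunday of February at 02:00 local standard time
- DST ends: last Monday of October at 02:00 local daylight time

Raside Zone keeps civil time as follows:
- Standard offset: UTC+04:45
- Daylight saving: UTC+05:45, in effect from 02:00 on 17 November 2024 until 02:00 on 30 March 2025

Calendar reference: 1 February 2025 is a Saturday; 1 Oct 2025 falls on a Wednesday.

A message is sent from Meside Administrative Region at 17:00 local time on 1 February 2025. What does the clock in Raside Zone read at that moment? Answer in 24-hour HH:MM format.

1 February 2025 is a Saturday, so the first Sunday is February 2 and the third is February 16.
1 October 2025 is a Wednesday, so Mondays fall on 6, 13, 20, 27; the last is October 27.
1 February 2025 is outside the daylight-saving period (16 February – 27 October), so Meside Administrative Region is on standard time, UTC+11:00.
17:00 Meside Administrative Region − 11h = 06:00 UTC.
At the standard offset (UTC+04:45), 06:00 UTC + 4h45m = 10:45 Raside Zone standard time.
The standard-time date in Raside Zone, 1 February 2025, falls between 17 November 2024 and 30 March 2025, so daylight saving is in effect and Raside Zone is at UTC+05:45.
06:00 UTC + 5h45m = 11:45 Raside Zone.

11:45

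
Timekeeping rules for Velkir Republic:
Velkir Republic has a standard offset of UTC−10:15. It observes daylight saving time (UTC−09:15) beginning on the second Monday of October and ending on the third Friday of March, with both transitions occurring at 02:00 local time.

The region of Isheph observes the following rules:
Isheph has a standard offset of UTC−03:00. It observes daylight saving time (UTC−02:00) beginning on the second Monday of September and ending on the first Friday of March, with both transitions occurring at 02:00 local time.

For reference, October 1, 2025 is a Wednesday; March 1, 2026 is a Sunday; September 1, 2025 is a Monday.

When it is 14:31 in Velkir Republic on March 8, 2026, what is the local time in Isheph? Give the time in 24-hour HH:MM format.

20:46

1 October 2025 is a Wednesday, so the first Monday is October 6 and the second is October 13.
1 March 2026 is a Sunday, so the first Friday is March 6 and the third is March 20.
March 8, 2026 falls between 13 October 2025 and 20 March 2026, so daylight saving is in effect and Velkir Republic is at UTC−09:15.
14:31 Velkir Republic + 9h15m = 23:46 UTC.
1 September 2025 is a Monday, so the first Monday is September 1 and the second is September 8.
1 March 2026 is a Sunday, so the first Friday is March 6.
At the standard offset (UTC−03:00), 23:46 UTC − 3h = 20:46 Isheph standard time.
Daylight saving runs 8 September 2025 – 6 March 2026; the standard-time date in Isheph, March 8, 2026, is outside that window, so Isheph is on standard time at UTC−03:00.
23:46 UTC − 3h = 20:46 Isheph.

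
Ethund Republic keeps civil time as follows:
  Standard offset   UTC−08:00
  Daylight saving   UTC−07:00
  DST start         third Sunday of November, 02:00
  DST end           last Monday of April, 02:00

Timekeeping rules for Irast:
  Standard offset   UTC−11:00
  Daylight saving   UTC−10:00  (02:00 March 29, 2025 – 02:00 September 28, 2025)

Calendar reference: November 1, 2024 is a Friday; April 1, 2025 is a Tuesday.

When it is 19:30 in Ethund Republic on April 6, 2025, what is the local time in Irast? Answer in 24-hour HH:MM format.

1 November 2024 is a Friday, so the first Sunday is November 3 and the third is November 17.
1 April 2025 is a Tuesday, so Mondays fall on 7, 14, 21, 28; the last is April 28.
April 6, 2025 falls between 17 November 2024 and 28 April 2025, so daylight saving is in effect and Ethund Republic is at UTC−07:00.
19:30 Ethund Republic + 7h = 02:30 UTC (rolling into the next day, 7 April 2025).
At the standard offset (UTC−11:00), 02:30 UTC − 11h = 15:30 Irast standard time (rolling into the previous day, 6 April 2025).
Daylight saving runs 29 March – 28 September; the standard-time date in Irast, April 6, 2025, is inside that window, so Irast is at UTC−10:00.
02:30 UTC − 10h = 16:30 Irast (rolling into the previous day, 6 April 2025).

16:30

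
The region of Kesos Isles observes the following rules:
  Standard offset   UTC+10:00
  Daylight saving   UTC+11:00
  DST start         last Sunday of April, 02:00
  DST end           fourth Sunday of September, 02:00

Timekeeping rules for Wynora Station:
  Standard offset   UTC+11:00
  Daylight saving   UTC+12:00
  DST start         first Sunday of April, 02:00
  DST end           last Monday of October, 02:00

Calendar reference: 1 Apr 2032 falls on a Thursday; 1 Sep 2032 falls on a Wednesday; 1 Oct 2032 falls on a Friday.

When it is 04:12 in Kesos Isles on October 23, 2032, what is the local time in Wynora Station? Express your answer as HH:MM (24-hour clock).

06:12

1 April 2032 is a Thursday, so Sundays fall on 4, 11, 18, 25; the last is April 25.
1 September 2032 is a Wednesday, so the first Sunday is September 5 and the fourth is September 26.
October 23, 2032 is outside the daylight-saving period (25 April – 26 September), so Kesos Isles is on standard time, UTC+10:00.
04:12 Kesos Isles − 10h = 18:12 UTC (rolling into the previous day, 22 October 2032).
1 April 2032 is a Thursday, so the first Sunday is April 4.
1 October 2032 is a Friday, so Mondays fall on 4, 11, 18, 25; the last is October 25.
At the standard offset (UTC+11:00), 18:12 UTC + 11h = 05:12 Wynora Station standard time (rolling into the next day, 23 October 2032).
The standard-time date in Wynora Station, October 23, 2032, falls between 4 April and 25 October, so daylight saving is in effect and Wynora Station is at UTC+12:00.
18:12 UTC + 12h = 06:12 Wynora Station (rolling into the next day, 23 October 2032).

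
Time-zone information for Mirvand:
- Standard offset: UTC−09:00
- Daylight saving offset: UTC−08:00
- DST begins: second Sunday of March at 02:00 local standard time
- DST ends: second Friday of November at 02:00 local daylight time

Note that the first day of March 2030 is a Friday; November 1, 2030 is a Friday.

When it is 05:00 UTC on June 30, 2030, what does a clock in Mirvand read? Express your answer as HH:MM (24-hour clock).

1 March 2030 is a Friday, so the first Sunday is March 3 and the second is March 10.
1 November 2030 is a Friday, so the first Friday is November 1 and the second is November 8.
At the standard offset (UTC−09:00), 05:00 UTC − 9h = 20:00 Mirvand standard time (rolling into the previous day, 29 June 2030).
The standard-time date in Mirvand, June 29, 2030, lies within the daylight-saving period (10 March – 8 November), so Mirvand is on daylight time, UTC−08:00.
05:00 UTC − 8h = 21:00 local (rolling into the previous day, 29 June 2030).

21:00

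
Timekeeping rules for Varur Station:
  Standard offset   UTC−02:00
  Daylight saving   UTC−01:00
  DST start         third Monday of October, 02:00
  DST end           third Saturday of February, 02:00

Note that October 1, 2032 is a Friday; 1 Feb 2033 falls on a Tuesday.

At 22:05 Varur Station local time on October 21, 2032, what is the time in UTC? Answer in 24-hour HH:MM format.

23:05

1 October 2032 is a Friday, so the first Monday is October 4 and the third is October 18.
1 February 2033 is a Tuesday, so the first Saturday is February 5 and the third is February 19.
Daylight saving runs 18 October 2032 – 19 February 2033; October 21, 2032 is inside that window, so Varur Station is at UTC−01:00.
22:05 local + 1h = 23:05 UTC.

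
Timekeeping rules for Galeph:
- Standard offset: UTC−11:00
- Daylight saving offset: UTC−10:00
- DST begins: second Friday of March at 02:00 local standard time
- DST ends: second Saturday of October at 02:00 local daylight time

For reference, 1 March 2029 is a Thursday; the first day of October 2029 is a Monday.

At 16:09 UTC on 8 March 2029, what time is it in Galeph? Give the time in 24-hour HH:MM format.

05:09

1 March 2029 is a Thursday, so the first Friday is March 2 and the second is March 9.
1 October 2029 is a Monday, so the first Saturday is October 6 and the second is October 13.
At the standard offset (UTC−11:00), 16:09 UTC − 11h = 05:09 Galeph standard time.
The standard-time date in Galeph, 8 March 2029, does not fall between 9 March and 13 October, so daylight saving is not in effect and Galeph is at UTC−11:00.
16:09 UTC − 11h = 05:09 local.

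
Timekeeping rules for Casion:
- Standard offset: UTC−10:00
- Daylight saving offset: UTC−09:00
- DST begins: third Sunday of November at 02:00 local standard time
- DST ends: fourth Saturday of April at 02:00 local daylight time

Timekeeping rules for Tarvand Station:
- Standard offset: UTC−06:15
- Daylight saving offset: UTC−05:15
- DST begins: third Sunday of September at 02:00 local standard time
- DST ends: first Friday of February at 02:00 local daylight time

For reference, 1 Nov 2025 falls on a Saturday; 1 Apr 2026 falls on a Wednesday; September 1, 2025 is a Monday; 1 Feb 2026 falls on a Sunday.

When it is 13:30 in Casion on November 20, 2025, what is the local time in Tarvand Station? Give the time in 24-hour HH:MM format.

1 November 2025 is a Saturday, so the first Sunday is November 2 and the third is November 16.
1 April 2026 is a Wednesday, so the first Saturday is April 4 and the fourth is April 25.
Daylight saving runs 16 November 2025 – 25 April 2026; November 20, 2025 is inside that window, so Casion is at UTC−09:00.
13:30 Casion + 9h = 22:30 UTC.
1 September 2025 is a Monday, so the first Sunday is September 7 and the third is September 21.
1 February 2026 is a Sunday, so the first Friday is February 6.
At the standard offset (UTC−06:15), 22:30 UTC − 6h15m = 16:15 Tarvand Station standard time.
The standard-time date in Tarvand Station, November 20, 2025, lies within the daylight-saving period (21 September 2025 – 6 February 2026), so Tarvand Station is on daylight time, UTC−05:15.
22:30 UTC − 5h15m = 17:15 Tarvand Station.

17:15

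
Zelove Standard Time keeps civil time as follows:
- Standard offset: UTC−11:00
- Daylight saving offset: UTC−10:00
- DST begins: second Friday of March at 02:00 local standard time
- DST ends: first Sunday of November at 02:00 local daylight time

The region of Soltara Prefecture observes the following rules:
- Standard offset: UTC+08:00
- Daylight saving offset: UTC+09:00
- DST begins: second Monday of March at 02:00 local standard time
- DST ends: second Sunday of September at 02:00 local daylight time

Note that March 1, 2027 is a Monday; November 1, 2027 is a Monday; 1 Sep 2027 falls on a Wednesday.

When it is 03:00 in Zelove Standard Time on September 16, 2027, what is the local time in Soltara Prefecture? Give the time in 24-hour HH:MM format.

1 March 2027 is a Monday, so the first Friday is March 5 and the second is March 12.
1 November 2027 is a Monday, so the first Sunday is November 7.
September 16, 2027 lies within the daylight-saving period (12 March – 7 November), so Zelove Standard Time is on daylight time, UTC−10:00.
03:00 Zelove Standard Time + 10h = 13:00 UTC.
1 March 2027 is a Monday, so the first Monday is March 1 and the second is March 8.
1 September 2027 is a Wednesday, so the first Sunday is September 5 and the second is September 12.
At the standard offset (UTC+08:00), 13:00 UTC + 8h = 21:00 Soltara Prefecture standard time.
Daylight saving runs 8 March – 12 September; the standard-time date in Soltara Prefecture, September 16, 2027, is outside that window, so Soltara Prefecture is on standard time at UTC+08:00.
13:00 UTC + 8h = 21:00 Soltara Prefecture.

21:00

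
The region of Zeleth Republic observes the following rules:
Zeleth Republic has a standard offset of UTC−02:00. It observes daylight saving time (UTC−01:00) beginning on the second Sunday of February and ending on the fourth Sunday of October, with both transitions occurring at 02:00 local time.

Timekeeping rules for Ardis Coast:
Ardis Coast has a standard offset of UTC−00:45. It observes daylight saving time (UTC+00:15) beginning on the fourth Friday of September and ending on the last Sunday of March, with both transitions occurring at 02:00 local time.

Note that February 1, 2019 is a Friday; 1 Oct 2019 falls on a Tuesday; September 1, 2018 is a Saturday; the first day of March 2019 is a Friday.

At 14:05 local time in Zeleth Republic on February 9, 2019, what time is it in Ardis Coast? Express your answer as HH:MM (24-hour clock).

16:20

1 February 2019 is a Friday, so the first Sunday is February 3 and the second is February 10.
1 October 2019 is a Tuesday, so the first Sunday is October 6 and the fourth is October 27.
Daylight saving runs 10 February – 27 October; February 9, 2019 is outside that window, so Zeleth Republic is on standard time at UTC−02:00.
14:05 Zeleth Republic + 2h = 16:05 UTC.
1 September 2018 is a Saturday, so the first Friday is September 7 and the fourth is September 28.
1 March 2019 is a Friday, so Sundays fall on 3, 10, 17, 24, 31; the last is March 31.
At the standard offset (UTC−00:45), 16:05 UTC − 0h45m = 15:20 Ardis Coast standard time.
Daylight saving runs 28 September 2018 – 31 March 2019; the standard-time date in Ardis Coast, February 9, 2019, is inside that window, so Ardis Coast is at UTC+00:15.
16:05 UTC + 0h15m = 16:20 Ardis Coast.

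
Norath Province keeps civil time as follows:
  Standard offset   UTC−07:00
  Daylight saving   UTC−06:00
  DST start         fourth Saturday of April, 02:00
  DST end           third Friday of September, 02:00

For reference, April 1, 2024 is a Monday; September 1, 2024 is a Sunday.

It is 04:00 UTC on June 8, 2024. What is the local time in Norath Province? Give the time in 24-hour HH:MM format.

1 April 2024 is a Monday, so the first Saturday is April 6 and the fourth is April 27.
1 September 2024 is a Sunday, so the first Friday is September 6 and the third is September 20.
At the standard offset (UTC−07:00), 04:00 UTC − 7h = 21:00 Norath Province standard time (rolling into the previous day, 7 June 2024).
Daylight saving runs 27 April – 20 September; the standard-time date in Norath Province, June 7, 2024, is inside that window, so Norath Province is at UTC−06:00.
04:00 UTC − 6h = 22:00 local (rolling into the previous day, 7 June 2024).

22:00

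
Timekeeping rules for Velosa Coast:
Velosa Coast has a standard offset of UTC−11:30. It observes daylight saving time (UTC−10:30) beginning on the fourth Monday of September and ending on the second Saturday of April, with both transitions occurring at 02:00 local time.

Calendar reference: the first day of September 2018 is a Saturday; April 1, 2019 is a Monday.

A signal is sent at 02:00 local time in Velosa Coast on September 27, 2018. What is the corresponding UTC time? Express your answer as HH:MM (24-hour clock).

1 September 2018 is a Saturday, so the first Monday is September 3 and the fourth is September 24.
1 April 2019 is a Monday, so the first Saturday is April 6 and the second is April 13.
September 27, 2018 falls between 24 September 2018 and 13 April 2019, so daylight saving is in effect and Velosa Coast is at UTC−10:30.
02:00 local + 10h30m = 12:30 UTC.

12:30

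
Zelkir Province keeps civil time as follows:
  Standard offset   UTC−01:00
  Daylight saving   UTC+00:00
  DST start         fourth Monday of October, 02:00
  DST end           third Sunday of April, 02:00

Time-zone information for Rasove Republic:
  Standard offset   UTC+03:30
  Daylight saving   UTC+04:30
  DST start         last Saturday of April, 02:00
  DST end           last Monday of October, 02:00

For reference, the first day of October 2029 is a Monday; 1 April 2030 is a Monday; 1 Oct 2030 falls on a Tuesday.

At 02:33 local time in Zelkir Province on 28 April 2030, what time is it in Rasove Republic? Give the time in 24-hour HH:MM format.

1 October 2029 is a Monday, so the first Monday is October 1 and the fourth is October 22.
1 April 2030 is a Monday, so the first Sunday is April 7 and the third is April 21.
Daylight saving runs 22 October 2029 – 21 April 2030; 28 April 2030 is outside that window, so Zelkir Province is on standard time at UTC−01:00.
02:33 Zelkir Province + 1h = 03:33 UTC.
1 April 2030 is a Monday, so Saturdays fall on 6, 13, 20, 27; the last is April 27.
1 October 2030 is a Tuesday, so Mondays fall on 7, 14, 21, 28; the last is October 28.
At the standard offset (UTC+03:30), 03:33 UTC + 3h30m = 07:03 Rasove Republic standard time.
The standard-time date in Rasove Republic, 28 April 2030, falls between 27 April and 28 October, so daylight saving is in effect and Rasove Republic is at UTC+04:30.
03:33 UTC + 4h30m = 08:03 Rasove Republic.

08:03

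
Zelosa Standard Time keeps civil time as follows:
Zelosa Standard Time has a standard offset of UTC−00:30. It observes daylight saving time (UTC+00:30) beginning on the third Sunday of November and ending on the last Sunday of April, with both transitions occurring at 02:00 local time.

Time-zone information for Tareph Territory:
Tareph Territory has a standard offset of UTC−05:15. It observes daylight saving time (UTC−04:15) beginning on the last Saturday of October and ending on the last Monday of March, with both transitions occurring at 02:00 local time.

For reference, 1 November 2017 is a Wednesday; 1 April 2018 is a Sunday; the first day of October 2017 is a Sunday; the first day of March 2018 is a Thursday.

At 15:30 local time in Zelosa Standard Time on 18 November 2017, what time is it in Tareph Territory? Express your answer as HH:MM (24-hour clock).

11:45

1 November 2017 is a Wednesday, so the first Sunday is November 5 and the third is November 19.
1 April 2018 is a Sunday, so Sundays fall on 1, 8, 15, 22, 29; the last is April 29.
Daylight saving runs 19 November 2017 – 29 April 2018; 18 November 2017 is outside that window, so Zelosa Standard Time is on standard time at UTC−00:30.
15:30 Zelosa Standard Time + 0h30m = 16:00 UTC.
1 October 2017 is a Sunday, so Saturdays fall on 7, 14, 21, 28; the last is October 28.
1 March 2018 is a Thursday, so Mondays fall on 5, 12, 19, 26; the last is March 26.
At the standard offset (UTC−05:15), 16:00 UTC − 5h15m = 10:45 Tareph Territory standard time.
The standard-time date in Tareph Territory, 18 November 2017, falls between 28 October 2017 and 26 March 2018, so daylight saving is in effect and Tareph Territory is at UTC−04:15.
16:00 UTC − 4h15m = 11:45 Tareph Territory.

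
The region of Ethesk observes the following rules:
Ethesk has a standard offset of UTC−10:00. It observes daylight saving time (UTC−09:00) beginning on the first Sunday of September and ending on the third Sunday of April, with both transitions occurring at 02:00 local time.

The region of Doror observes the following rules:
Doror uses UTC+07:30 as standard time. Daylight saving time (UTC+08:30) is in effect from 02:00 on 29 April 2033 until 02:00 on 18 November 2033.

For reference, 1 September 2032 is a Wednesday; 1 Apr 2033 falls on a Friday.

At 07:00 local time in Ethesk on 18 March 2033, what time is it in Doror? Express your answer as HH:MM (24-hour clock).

23:30

1 September 2032 is a Wednesday, so the first Sunday is September 5.
1 April 2033 is a Friday, so the first Sunday is April 3 and the third is April 17.
Daylight saving runs 5 September 2032 – 17 April 2033; 18 March 2033 is inside that window, so Ethesk is at UTC−09:00.
07:00 Ethesk + 9h = 16:00 UTC.
At the standard offset (UTC+07:30), 16:00 UTC + 7h30m = 23:30 Doror standard time.
The standard-time date in Doror, 18 March 2033, does not fall between 29 April and 18 November, so daylight saving is not in effect and Doror is at UTC+07:30.
16:00 UTC + 7h30m = 23:30 Doror.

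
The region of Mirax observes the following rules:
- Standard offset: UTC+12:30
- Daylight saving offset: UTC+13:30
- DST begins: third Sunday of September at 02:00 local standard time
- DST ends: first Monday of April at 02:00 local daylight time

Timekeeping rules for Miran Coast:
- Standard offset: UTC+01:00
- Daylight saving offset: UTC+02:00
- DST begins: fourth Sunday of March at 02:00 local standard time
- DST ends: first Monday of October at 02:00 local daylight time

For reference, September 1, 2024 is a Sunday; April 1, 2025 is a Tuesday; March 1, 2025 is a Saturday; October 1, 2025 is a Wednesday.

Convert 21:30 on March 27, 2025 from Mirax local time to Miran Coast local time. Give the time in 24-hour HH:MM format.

10:00

1 September 2024 is a Sunday, so the first Sunday is September 1 and the third is September 15.
1 April 2025 is a Tuesday, so the first Monday is April 7.
Daylight saving runs 15 September 2024 – 7 April 2025; March 27, 2025 is inside that window, so Mirax is at UTC+13:30.
21:30 Mirax − 13h30m = 08:00 UTC.
1 March 2025 is a Saturday, so the first Sunday is March 2 and the fourth is March 23.
1 October 2025 is a Wednesday, so the first Monday is October 6.
At the standard offset (UTC+01:00), 08:00 UTC + 1h = 09:00 Miran Coast standard time.
Daylight saving runs 23 March – 6 October; the standard-time date in Miran Coast, March 27, 2025, is inside that window, so Miran Coast is at UTC+02:00.
08:00 UTC + 2h = 10:00 Miran Coast.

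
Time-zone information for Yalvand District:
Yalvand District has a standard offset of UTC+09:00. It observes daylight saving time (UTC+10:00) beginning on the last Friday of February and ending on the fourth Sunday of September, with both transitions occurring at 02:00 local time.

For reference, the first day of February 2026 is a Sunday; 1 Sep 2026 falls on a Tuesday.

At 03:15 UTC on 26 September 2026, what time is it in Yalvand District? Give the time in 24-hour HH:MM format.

1 February 2026 is a Sunday, so Fridays fall on 6, 13, 20, 27; the last is February 27.
1 September 2026 is a Tuesday, so the first Sunday is September 6 and the fourth is September 27.
At the standard offset (UTC+09:00), 03:15 UTC + 9h = 12:15 Yalvand District standard time.
Daylight saving runs 27 February – 27 September; the standard-time date in Yalvand District, 26 September 2026, is inside that window, so Yalvand District is at UTC+10:00.
03:15 UTC + 10h = 13:15 local.

13:15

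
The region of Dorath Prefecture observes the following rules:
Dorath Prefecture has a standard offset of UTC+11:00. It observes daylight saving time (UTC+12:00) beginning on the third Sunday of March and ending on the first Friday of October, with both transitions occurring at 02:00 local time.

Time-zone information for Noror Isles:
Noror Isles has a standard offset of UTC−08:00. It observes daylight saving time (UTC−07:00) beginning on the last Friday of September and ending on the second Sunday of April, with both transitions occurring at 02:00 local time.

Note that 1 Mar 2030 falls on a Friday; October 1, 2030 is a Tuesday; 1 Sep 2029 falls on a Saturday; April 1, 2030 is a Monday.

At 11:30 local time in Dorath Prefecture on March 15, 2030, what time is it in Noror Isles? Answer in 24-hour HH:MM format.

17:30

1 March 2030 is a Friday, so the first Sunday is March 3 and the third is March 17.
1 October 2030 is a Tuesday, so the first Friday is October 4.
Daylight saving runs 17 March – 4 October; March 15, 2030 is outside that window, so Dorath Prefecture is on standard time at UTC+11:00.
11:30 Dorath Prefecture − 11h = 00:30 UTC.
1 September 2029 is a Saturday, so Fridays fall on 7, 14, 21, 28; the last is September 28.
1 April 2030 is a Monday, so the first Sunday is April 7 and the second is April 14.
At the standard offset (UTC−08:00), 00:30 UTC − 8h = 16:30 Noror Isles standard time (rolling into the previous day, 14 March 2030).
The standard-time date in Noror Isles, March 14, 2030, lies within the daylight-saving period (28 September 2029 – 14 April 2030), so Noror Isles is on daylight time, UTC−07:00.
00:30 UTC − 7h = 17:30 Noror Isles (rolling into the previous day, 14 March 2030).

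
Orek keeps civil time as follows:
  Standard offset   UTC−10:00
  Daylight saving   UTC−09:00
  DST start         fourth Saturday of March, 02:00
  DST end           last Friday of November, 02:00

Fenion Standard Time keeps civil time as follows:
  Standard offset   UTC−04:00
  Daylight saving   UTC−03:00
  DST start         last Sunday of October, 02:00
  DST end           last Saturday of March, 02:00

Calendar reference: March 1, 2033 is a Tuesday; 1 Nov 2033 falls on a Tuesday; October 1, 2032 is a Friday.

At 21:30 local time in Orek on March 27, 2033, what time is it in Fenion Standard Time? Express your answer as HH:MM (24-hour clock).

02:30

1 March 2033 is a Tuesday, so the first Saturday is March 5 and the fourth is March 26.
1 November 2033 is a Tuesday, so Fridays fall on 4, 11, 18, 25; the last is November 25.
March 27, 2033 falls between 26 March and 25 November, so daylight saving is in effect and Orek is at UTC−09:00.
21:30 Orek + 9h = 06:30 UTC (rolling into the next day, 28 March 2033).
1 October 2032 is a Friday, so Sundays fall on 3, 10, 17, 24, 31; the last is October 31.
1 March 2033 is a Tuesday, so Saturdays fall on 5, 12, 19, 26; the last is March 26.
At the standard offset (UTC−04:00), 06:30 UTC − 4h = 02:30 Fenion Standard Time standard time.
Daylight saving runs 31 October 2032 – 26 March 2033; the standard-time date in Fenion Standard Time, March 28, 2033, is outside that window, so Fenion Standard Time is on standard time at UTC−04:00.
06:30 UTC − 4h = 02:30 Fenion Standard Time.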